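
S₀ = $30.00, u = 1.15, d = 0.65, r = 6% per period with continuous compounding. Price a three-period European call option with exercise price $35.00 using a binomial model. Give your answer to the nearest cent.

Risk-neutral probability p = (e^0.06 − 0.65)/(1.15 − 0.65) = 0.4118/0.5000 = 0.8237
Terminal stock prices: S_uuu = 45.63, S_uud = 25.79, S_udd = 14.58, S_ddd = 8.239
Terminal payoffs (S − K): max(10.63, 0) = 10.63, max(-9.211, 0) = 0, max(-20.42, 0) = 0, max(-26.76, 0) = 0
Node uu (S = 39.67): V_uu = e^(−0.06)·[0.8237·10.6262 + 0.1763·0.0000] = 8.2428
Node ud (S = 22.43): V_ud = e^(−0.06)·[0.8237·0.0000 + 0.1763·0.0000] = 0.0000
Node dd (S = 12.68): V_dd = e^(−0.06)·[0.8237·0.0000 + 0.1763·0.0000] = 0.0000
Node u (S = 34.5): V_u = e^(−0.06)·[0.8237·8.2428 + 0.1763·0.0000] = 6.3940
Node d (S = 19.5): V_d = e^(−0.06)·[0.8237·0.0000 + 0.1763·0.0000] = 0.0000
Node 0 (S = 30): V_0 = e^(−0.06)·[0.8237·6.3940 + 0.1763·0.0000] = 4.9599

$4.96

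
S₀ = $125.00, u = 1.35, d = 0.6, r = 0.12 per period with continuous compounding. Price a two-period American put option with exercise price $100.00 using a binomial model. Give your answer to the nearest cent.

$6.58

Risk-neutral probability p = (e^0.12 − 0.6)/(1.35 − 0.6) = 0.5275/0.7500 = 0.7033
Terminal stock prices: S_uu = 227.8, S_ud = 101.2, S_dd = 45
Terminal payoffs (K − S): max(-127.8, 0) = 0, max(-1.25, 0) = 0, max(55, 0) = 55
Node u (S = 168.8): continuation = e^(−0.12)·[0.7033·0.0000 + 0.2967·0.0000] = 0.0000; exercise value = 0.0000 ≤ continuation, so V_u = 0.0000
Node d (S = 75): continuation = e^(−0.12)·[0.7033·0.0000 + 0.2967·55.0000] = 14.4718; exercise value = 25.0000 > continuation, so V_d = 25.0000 (exercise)
Node 0 (S = 125): continuation = e^(−0.12)·[0.7033·0.0000 + 0.2967·25.0000] = 6.5781; exercise value = 0.0000 ≤ continuation, so V_0 = 6.5781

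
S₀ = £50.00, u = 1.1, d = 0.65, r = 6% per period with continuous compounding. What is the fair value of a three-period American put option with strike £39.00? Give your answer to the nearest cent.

£0.74

Risk-neutral probability p = (e^0.06 − 0.65)/(1.1 − 0.65) = 0.4118/0.4500 = 0.9152
Terminal stock prices: S_uuu = 66.55, S_uud = 39.33, S_udd = 23.24, S_ddd = 13.73
Terminal payoffs (K − S): max(-27.55, 0) = 0, max(-0.325, 0) = 0, max(15.76, 0) = 15.76, max(25.27, 0) = 25.27
Node uu (S = 60.5): continuation = e^(−0.06)·[0.9152·0.0000 + 0.0848·0.0000] = 0.0000; exercise value = 0.0000 ≤ continuation, so V_uu = 0.0000
Node ud (S = 35.75): continuation = e^(−0.06)·[0.9152·0.0000 + 0.0848·15.7625] = 1.2589; exercise value = 3.2500 > continuation, so V_ud = 3.2500 (exercise)
Node dd (S = 21.13): continuation = e^(−0.06)·[0.9152·15.7625 + 0.0848·25.2687] = 15.6038; exercise value = 17.8750 > continuation, so V_dd = 17.8750 (exercise)
Node u (S = 55): continuation = e^(−0.06)·[0.9152·0.0000 + 0.0848·3.2500] = 0.2596; exercise value = 0.0000 ≤ continuation, so V_u = 0.2596
Node d (S = 32.5): continuation = e^(−0.06)·[0.9152·3.2500 + 0.0848·17.8750] = 4.2288; exercise value = 6.5000 > continuation, so V_d = 6.5000 (exercise)
Node 0 (S = 50): continuation = e^(−0.06)·[0.9152·0.2596 + 0.0848·6.5000] = 0.7429; exercise value = 0.0000 ≤ continuation, so V_0 = 0.7429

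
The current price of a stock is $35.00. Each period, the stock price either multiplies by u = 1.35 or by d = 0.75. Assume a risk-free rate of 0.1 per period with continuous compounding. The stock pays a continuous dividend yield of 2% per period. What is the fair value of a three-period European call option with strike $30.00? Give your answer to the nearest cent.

$12.56

Per-period risk-free factor R = e^0.1 = 1.1052; dividend-adjusted growth = e^(0.1−0.02) = 1.0833.
Risk-neutral probability p = (1.0833 − 0.75)/(1.35 − 0.75) = 0.3333/0.6000 = 0.5555
Terminal stock prices: S_uuu = 86.11, S_uud = 47.84, S_udd = 26.58, S_ddd = 14.77
Terminal payoffs (S − K): max(56.11, 0) = 56.11, max(17.84, 0) = 17.84, max(-3.422, 0) = 0, max(-15.23, 0) = 0
Node uu (S = 63.79): V_uu = e^(−0.1)·[0.5555·56.1131 + 0.4445·17.8406] = 35.3793
Node ud (S = 35.44): V_ud = e^(−0.1)·[0.5555·17.8406 + 0.4445·0.0000] = 8.9670
Node dd (S = 19.69): V_dd = e^(−0.1)·[0.5555·0.0000 + 0.4445·0.0000] = 0.0000
Node u (S = 47.25): V_u = e^(−0.1)·[0.5555·35.3793 + 0.4445·8.9670] = 21.3890
Node d (S = 26.25): V_d = e^(−0.1)·[0.5555·8.9670 + 0.4445·0.0000] = 4.5070
Node 0 (S = 35): V_0 = e^(−0.1)·[0.5555·21.3890 + 0.4445·4.5070] = 12.5633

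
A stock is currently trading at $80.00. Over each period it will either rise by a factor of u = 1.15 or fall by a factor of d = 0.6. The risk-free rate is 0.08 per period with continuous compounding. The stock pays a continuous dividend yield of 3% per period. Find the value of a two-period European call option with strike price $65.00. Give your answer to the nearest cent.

Per-period risk-free factor R = e^0.08 = 1.0833; dividend-adjusted growth = e^(0.08−0.03) = 1.0513.
Risk-neutral probability p = (1.0513 − 0.6)/(1.15 − 0.6) = 0.4513/0.5500 = 0.8205
Terminal stock prices: S_uu = 105.8, S_ud = 55.2, S_dd = 28.8
Terminal payoffs (S − K): max(40.8, 0) = 40.8, max(-9.8, 0) = 0, max(-36.2, 0) = 0
Node u (S = 92): V_u = e^(−0.08)·[0.8205·40.8000 + 0.1795·0.0000] = 30.9023
Node d (S = 48): V_d = e^(−0.08)·[0.8205·0.0000 + 0.1795·0.0000] = 0.0000
Node 0 (S = 80): V_0 = e^(−0.08)·[0.8205·30.9023 + 0.1795·0.0000] = 23.4058

$23.41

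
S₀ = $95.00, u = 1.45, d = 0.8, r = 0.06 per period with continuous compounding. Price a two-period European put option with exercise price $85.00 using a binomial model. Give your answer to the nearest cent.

$7.65

Risk-neutral probability p = (e^0.06 − 0.8)/(1.45 − 0.8) = 0.2618/0.6500 = 0.4028
Terminal stock prices: S_uu = 199.7, S_ud = 110.2, S_dd = 60.8
Terminal payoffs (K − S): max(-114.7, 0) = 0, max(-25.2, 0) = 0, max(24.2, 0) = 24.2
Node u (S = 137.8): V_u = e^(−0.06)·[0.4028·0.0000 + 0.5972·0.0000] = 0.0000
Node d (S = 76): V_d = e^(−0.06)·[0.4028·0.0000 + 0.5972·24.2000] = 13.6100
Node 0 (S = 95): V_0 = e^(−0.06)·[0.4028·0.0000 + 0.5972·13.6100] = 7.6542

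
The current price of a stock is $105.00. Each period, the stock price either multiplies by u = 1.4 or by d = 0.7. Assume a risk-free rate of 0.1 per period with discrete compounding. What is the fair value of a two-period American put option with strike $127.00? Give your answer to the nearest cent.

Risk-neutral probability p = (1 + 0.1 − 0.7)/(1.4 − 0.7) = 0.4000/0.7000 = 0.5714
Terminal stock prices: S_uu = 205.8, S_ud = 102.9, S_dd = 51.45
Terminal payoffs (K − S): max(-78.8, 0) = 0, max(24.1, 0) = 24.1, max(75.55, 0) = 75.55
Node u (S = 147): continuation = 1/1.1·[0.5714·0.0000 + 0.4286·24.1000] = 9.3896; exercise value = 0.0000 ≤ continuation, so V_u = 9.3896
Node d (S = 73.5): continuation = 1/1.1·[0.5714·24.1000 + 0.4286·75.5500] = 41.9545; exercise value = 53.5000 > continuation, so V_d = 53.5000 (exercise)
Node 0 (S = 105): continuation = 1/1.1·[0.5714·9.3896 + 0.4286·53.5000] = 25.7219; exercise value = 22.0000 ≤ continuation, so V_0 = 25.7219

$25.72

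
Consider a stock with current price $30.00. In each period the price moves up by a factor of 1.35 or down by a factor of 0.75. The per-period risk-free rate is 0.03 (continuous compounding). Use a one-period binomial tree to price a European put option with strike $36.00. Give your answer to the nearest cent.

Risk-neutral probability p = (e^0.03 − 0.75)/(1.35 − 0.75) = 0.2805/0.6000 = 0.4674
Terminal stock prices: S_u = 40.5, S_d = 22.5
Terminal payoffs (K − S): max(-4.5, 0) = 0, max(13.5, 0) = 13.5
Node 0 (S = 30): V_0 = e^(−0.03)·[0.4674·0.0000 + 0.5326·13.5000] = 6.9773

$6.98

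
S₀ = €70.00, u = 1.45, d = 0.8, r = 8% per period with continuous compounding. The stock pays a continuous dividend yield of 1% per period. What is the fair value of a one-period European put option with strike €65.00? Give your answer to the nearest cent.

€4.82

Per-period risk-free factor R = e^0.08 = 1.0833; dividend-adjusted growth = e^(0.08−0.01) = 1.0725.
Risk-neutral probability p = (1.0725 − 0.8)/(1.45 − 0.8) = 0.2725/0.6500 = 0.4192
Terminal stock prices: S_u = 101.5, S_d = 56
Terminal payoffs (K − S): max(-36.5, 0) = 0, max(9, 0) = 9
Node 0 (S = 70): V_0 = e^(−0.08)·[0.4192·0.0000 + 0.5808·9.0000] = 4.8250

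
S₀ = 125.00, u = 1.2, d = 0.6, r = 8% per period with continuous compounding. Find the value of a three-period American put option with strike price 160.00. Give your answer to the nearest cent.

35.00

Risk-neutral probability p = (e^0.08 − 0.6)/(1.2 − 0.6) = 0.4833/0.6000 = 0.8055
Terminal stock prices: S_uuu = 216, S_uud = 108, S_udd = 54, S_ddd = 27
Terminal payoffs (K − S): max(-56, 0) = 0, max(52, 0) = 52, max(106, 0) = 106, max(133, 0) = 133
Node uu (S = 180): continuation = e^(−0.08)·[0.8055·0.0000 + 0.1945·52.0000] = 9.3374; exercise value = 0.0000 ≤ continuation, so V_uu = 9.3374
Node ud (S = 90): continuation = e^(−0.08)·[0.8055·52.0000 + 0.1945·106.0000] = 57.6986; exercise value = 70.0000 > continuation, so V_ud = 70.0000 (exercise)
Node dd (S = 45): continuation = e^(−0.08)·[0.8055·106.0000 + 0.1945·133.0000] = 102.6986; exercise value = 115.0000 > continuation, so V_dd = 115.0000 (exercise)
Node u (S = 150): continuation = e^(−0.08)·[0.8055·9.3374 + 0.1945·70.0000] = 19.5125; exercise value = 10.0000 ≤ continuation, so V_u = 19.5125
Node d (S = 75): continuation = e^(−0.08)·[0.8055·70.0000 + 0.1945·115.0000] = 72.6986; exercise value = 85.0000 > continuation, so V_d = 85.0000 (exercise)
Node 0 (S = 125): continuation = e^(−0.08)·[0.8055·19.5125 + 0.1945·85.0000] = 29.7716; exercise value = 35.0000 > continuation, so V_0 = 35.0000 (exercise)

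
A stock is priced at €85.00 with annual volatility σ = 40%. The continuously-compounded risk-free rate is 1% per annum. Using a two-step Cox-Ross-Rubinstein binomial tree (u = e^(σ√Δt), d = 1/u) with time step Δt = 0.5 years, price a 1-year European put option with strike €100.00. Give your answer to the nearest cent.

€23.46

CRR parameters: u = e^(σ√Δt) = e^(0.4·√0.5) = 1.3269, d = 1/u = 0.7536
Per-period rate: rΔt = 0.01·0.5 = 0.005, so R = e^0.005 = 1.0050
Risk-neutral probability p = (e^0.005 − 0.7536)/(1.3269 − 0.7536) = 0.2514/0.5733 = 0.4385
Terminal stock prices: S_uu = 149.7, S_ud = 85, S_dd = 48.28
Terminal payoffs (K − S): max(-49.66, 0) = 0, max(15, 0) = 15, max(51.72, 0) = 51.72
Node u (S = 112.8): V_u = e^(−0.005)·[0.4385·0.0000 + 0.5615·15.0000] = 8.3805
Node d (S = 64.06): V_d = e^(−0.005)·[0.4385·15.0000 + 0.5615·51.7225] = 35.4420
Node 0 (S = 85): V_0 = e^(−0.005)·[0.4385·8.3805 + 0.5615·35.4420] = 23.4579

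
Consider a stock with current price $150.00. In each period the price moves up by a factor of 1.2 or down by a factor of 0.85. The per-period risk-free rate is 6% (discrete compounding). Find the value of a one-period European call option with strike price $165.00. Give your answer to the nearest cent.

$8.49

Risk-neutral probability p = (1 + 0.06 − 0.85)/(1.2 − 0.85) = 0.2100/0.3500 = 0.6000
Terminal stock prices: S_u = 180, S_d = 127.5
Terminal payoffs (S − K): max(15, 0) = 15, max(-37.5, 0) = 0
Node 0 (S = 150): V_0 = 1/1.06·[0.6000·15.0000 + 0.4000·0.0000] = 8.4906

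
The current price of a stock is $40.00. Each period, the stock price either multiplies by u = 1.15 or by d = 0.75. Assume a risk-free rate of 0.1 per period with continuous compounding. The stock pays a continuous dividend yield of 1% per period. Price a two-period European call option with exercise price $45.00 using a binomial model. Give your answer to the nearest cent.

Per-period risk-free factor R = e^0.1 = 1.1052; dividend-adjusted growth = e^(0.1−0.01) = 1.0942.
Risk-neutral probability p = (1.0942 − 0.75)/(1.15 − 0.75) = 0.3442/0.4000 = 0.8604
Terminal stock prices: S_uu = 52.9, S_ud = 34.5, S_dd = 22.5
Terminal payoffs (S − K): max(7.9, 0) = 7.9, max(-10.5, 0) = 0, max(-22.5, 0) = 0
Node u (S = 46): V_u = e^(−0.1)·[0.8604·7.9000 + 0.1396·0.0000] = 6.1506
Node d (S = 30): V_d = e^(−0.1)·[0.8604·0.0000 + 0.1396·0.0000] = 0.0000
Node 0 (S = 40): V_0 = e^(−0.1)·[0.8604·6.1506 + 0.1396·0.0000] = 4.7886

$4.79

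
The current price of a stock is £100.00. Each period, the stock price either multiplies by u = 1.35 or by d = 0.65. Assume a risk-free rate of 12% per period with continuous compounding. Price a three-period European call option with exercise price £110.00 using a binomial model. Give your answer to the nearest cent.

Risk-neutral probability p = (e^0.12 − 0.65)/(1.35 − 0.65) = 0.4775/0.7000 = 0.6821
Terminal stock prices: S_uuu = 246, S_uud = 118.5, S_udd = 57.04, S_ddd = 27.46
Terminal payoffs (S − K): max(136, 0) = 136, max(8.463, 0) = 8.463, max(-52.96, 0) = 0, max(-82.54, 0) = 0
Node uu (S = 182.3): V_uu = e^(−0.12)·[0.6821·136.0375 + 0.3179·8.4625] = 84.6888
Node ud (S = 87.75): V_ud = e^(−0.12)·[0.6821·8.4625 + 0.3179·0.0000] = 5.1198
Node dd (S = 42.25): V_dd = e^(−0.12)·[0.6821·0.0000 + 0.3179·0.0000] = 0.0000
Node u (S = 135): V_u = e^(−0.12)·[0.6821·84.6888 + 0.3179·5.1198] = 52.6803
Node d (S = 65): V_d = e^(−0.12)·[0.6821·5.1198 + 0.3179·0.0000] = 3.0975
Node 0 (S = 100): V_0 = e^(−0.12)·[0.6821·52.6803 + 0.3179·3.0975] = 32.7449

£32.74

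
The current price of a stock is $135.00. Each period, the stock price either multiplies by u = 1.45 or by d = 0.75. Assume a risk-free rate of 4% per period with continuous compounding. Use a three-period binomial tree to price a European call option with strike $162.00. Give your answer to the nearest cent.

$29.53

Risk-neutral probability p = (e^0.04 − 0.75)/(1.45 − 0.75) = 0.2908/0.7000 = 0.4154
Terminal stock prices: S_uuu = 411.6, S_uud = 212.9, S_udd = 110.1, S_ddd = 56.95
Terminal payoffs (S − K): max(249.6, 0) = 249.6, max(50.88, 0) = 50.88, max(-51.89, 0) = 0, max(-105, 0) = 0
Node uu (S = 283.8): V_uu = e^(−0.04)·[0.4154·249.5644 + 0.5846·50.8781] = 128.1896
Node ud (S = 146.8): V_ud = e^(−0.04)·[0.4154·50.8781 + 0.5846·0.0000] = 20.3082
Node dd (S = 75.94): V_dd = e^(−0.04)·[0.4154·0.0000 + 0.5846·0.0000] = 0.0000
Node u (S = 195.8): V_u = e^(−0.04)·[0.4154·128.1896 + 0.5846·20.3082] = 62.5732
Node d (S = 101.2): V_d = e^(−0.04)·[0.4154·20.3082 + 0.5846·0.0000] = 8.1061
Node 0 (S = 135): V_0 = e^(−0.04)·[0.4154·62.5732 + 0.5846·8.1061] = 29.5290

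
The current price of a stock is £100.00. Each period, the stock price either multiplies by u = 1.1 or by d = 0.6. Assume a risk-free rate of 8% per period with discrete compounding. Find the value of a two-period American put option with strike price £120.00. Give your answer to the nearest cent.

£20.00

Risk-neutral probability p = (1 + 0.08 − 0.6)/(1.1 − 0.6) = 0.4800/0.5000 = 0.9600
Terminal stock prices: S_uu = 121, S_ud = 66, S_dd = 36
Terminal payoffs (K − S): max(-1, 0) = 0, max(54, 0) = 54, max(84, 0) = 84
Node u (S = 110): continuation = 1/1.08·[0.9600·0.0000 + 0.0400·54.0000] = 2.0000; exercise value = 10.0000 > continuation, so V_u = 10.0000 (exercise)
Node d (S = 60): continuation = 1/1.08·[0.9600·54.0000 + 0.0400·84.0000] = 51.1111; exercise value = 60.0000 > continuation, so V_d = 60.0000 (exercise)
Node 0 (S = 100): continuation = 1/1.08·[0.9600·10.0000 + 0.0400·60.0000] = 11.1111; exercise value = 20.0000 > continuation, so V_0 = 20.0000 (exercise)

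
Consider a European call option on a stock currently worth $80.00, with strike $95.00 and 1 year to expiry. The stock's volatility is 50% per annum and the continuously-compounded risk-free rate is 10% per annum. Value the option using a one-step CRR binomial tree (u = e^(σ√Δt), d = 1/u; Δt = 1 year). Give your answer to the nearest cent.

$15.97

CRR parameters: u = e^(σ√Δt) = e^(0.5·√1) = 1.6487, d = 1/u = 0.6065
Per-period rate: rΔt = 0.1·1 = 0.1, so R = e^0.1 = 1.1052
Risk-neutral probability p = (e^0.1 − 0.6065)/(1.6487 − 0.6065) = 0.4986/1.0422 = 0.4785
Terminal stock prices: S_u = 131.9, S_d = 48.52
Terminal payoffs (S − K): max(36.9, 0) = 36.9, max(-46.48, 0) = 0
Node 0 (S = 80): V_0 = e^(−0.1)·[0.4785·36.8977 + 0.5215·0.0000] = 15.9739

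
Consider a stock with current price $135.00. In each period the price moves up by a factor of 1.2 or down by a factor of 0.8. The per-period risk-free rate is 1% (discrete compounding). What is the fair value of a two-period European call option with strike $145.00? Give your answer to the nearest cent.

Risk-neutral probability p = (1 + 0.01 − 0.8)/(1.2 − 0.8) = 0.2100/0.4000 = 0.5250
Terminal stock prices: S_uu = 194.4, S_ud = 129.6, S_dd = 86.4
Terminal payoffs (S − K): max(49.4, 0) = 49.4, max(-15.4, 0) = 0, max(-58.6, 0) = 0
Node u (S = 162): V_u = 1/1.01·[0.5250·49.4000 + 0.4750·0.0000] = 25.6782
Node d (S = 108): V_d = 1/1.01·[0.5250·0.0000 + 0.4750·0.0000] = 0.0000
Node 0 (S = 135): V_0 = 1/1.01·[0.5250·25.6782 + 0.4750·0.0000] = 13.3476

$13.35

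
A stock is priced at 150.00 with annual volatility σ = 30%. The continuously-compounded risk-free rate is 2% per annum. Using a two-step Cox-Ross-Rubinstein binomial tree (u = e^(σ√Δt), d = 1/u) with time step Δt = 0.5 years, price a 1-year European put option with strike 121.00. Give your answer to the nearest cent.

6.28

CRR parameters: u = e^(σ√Δt) = e^(0.3·√0.5) = 1.2363, d = 1/u = 0.8089
Per-period rate: rΔt = 0.02·0.5 = 0.01, so R = e^0.01 = 1.0101
Risk-neutral probability p = (e^0.01 − 0.8089)/(1.2363 − 0.8089) = 0.2012/0.4275 = 0.4707
Terminal stock prices: S_uu = 229.3, S_ud = 150, S_dd = 98.14
Terminal payoffs (K − S): max(-108.3, 0) = 0, max(-29, 0) = 0, max(22.86, 0) = 22.86
Node u (S = 185.4): V_u = e^(−0.01)·[0.4707·0.0000 + 0.5293·0.0000] = 0.0000
Node d (S = 121.3): V_d = e^(−0.01)·[0.4707·0.0000 + 0.5293·22.8623] = 11.9812
Node 0 (S = 150): V_0 = e^(−0.01)·[0.4707·0.0000 + 0.5293·11.9812] = 6.2788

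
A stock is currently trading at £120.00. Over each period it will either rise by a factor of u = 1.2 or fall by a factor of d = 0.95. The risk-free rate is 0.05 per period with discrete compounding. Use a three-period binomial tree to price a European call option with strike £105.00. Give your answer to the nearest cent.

Risk-neutral probability p = (1 + 0.05 − 0.95)/(1.2 − 0.95) = 0.1000/0.2500 = 0.4000
Terminal stock prices: S_uuu = 207.4, S_uud = 164.2, S_udd = 130, S_ddd = 102.9
Terminal payoffs (S − K): max(102.4, 0) = 102.4, max(59.16, 0) = 59.16, max(24.96, 0) = 24.96, max(-2.115, 0) = 0
Node uu (S = 172.8): V_uu = 1/1.05·[0.4000·102.3600 + 0.6000·59.1600] = 72.8000
Node ud (S = 136.8): V_ud = 1/1.05·[0.4000·59.1600 + 0.6000·24.9600] = 36.8000
Node dd (S = 108.3): V_dd = 1/1.05·[0.4000·24.9600 + 0.6000·0.0000] = 9.5086
Node u (S = 144): V_u = 1/1.05·[0.4000·72.8000 + 0.6000·36.8000] = 48.7619
Node d (S = 114): V_d = 1/1.05·[0.4000·36.8000 + 0.6000·9.5086] = 19.4525
Node 0 (S = 120): V_0 = 1/1.05·[0.4000·48.7619 + 0.6000·19.4525] = 29.6917

£29.69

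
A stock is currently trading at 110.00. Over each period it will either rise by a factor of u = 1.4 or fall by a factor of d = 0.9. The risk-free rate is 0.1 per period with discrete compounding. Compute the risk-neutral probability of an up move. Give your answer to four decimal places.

Risk-neutral probability p = (1 + 0.1 − 0.9)/(1.4 − 0.9) = 0.2000/0.5000 = 0.4000

p = 0.4000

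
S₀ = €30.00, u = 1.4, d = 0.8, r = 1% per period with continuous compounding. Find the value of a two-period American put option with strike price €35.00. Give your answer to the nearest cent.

€7.39

Risk-neutral probability p = (e^0.01 − 0.8)/(1.4 − 0.8) = 0.2101/0.6000 = 0.3501
Terminal stock prices: S_uu = 58.8, S_ud = 33.6, S_dd = 19.2
Terminal payoffs (K − S): max(-23.8, 0) = 0, max(1.4, 0) = 1.4, max(15.8, 0) = 15.8
Node u (S = 42): continuation = e^(−0.01)·[0.3501·0.0000 + 0.6499·1.4000] = 0.9008; exercise value = 0.0000 ≤ continuation, so V_u = 0.9008
Node d (S = 24): continuation = e^(−0.01)·[0.3501·1.4000 + 0.6499·15.8000] = 10.6517; exercise value = 11.0000 > continuation, so V_d = 11.0000 (exercise)
Node 0 (S = 30): continuation = e^(−0.01)·[0.3501·0.9008 + 0.6499·11.0000] = 7.3902; exercise value = 5.0000 ≤ continuation, so V_0 = 7.3902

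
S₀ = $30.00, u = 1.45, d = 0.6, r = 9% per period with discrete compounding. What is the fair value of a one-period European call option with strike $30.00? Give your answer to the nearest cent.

$7.14

Risk-neutral probability p = (1 + 0.09 − 0.6)/(1.45 − 0.6) = 0.4900/0.8500 = 0.5765
Terminal stock prices: S_u = 43.5, S_d = 18
Terminal payoffs (S − K): max(13.5, 0) = 13.5, max(-12, 0) = 0
Node 0 (S = 30): V_0 = 1/1.09·[0.5765·13.5000 + 0.4235·0.0000] = 7.1398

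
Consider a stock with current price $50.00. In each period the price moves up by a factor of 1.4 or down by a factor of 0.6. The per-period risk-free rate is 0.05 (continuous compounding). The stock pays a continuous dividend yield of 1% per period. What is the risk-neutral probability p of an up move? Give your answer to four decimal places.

Per-period risk-free factor R = e^0.05 = 1.0513; dividend-adjusted growth = e^(0.05−0.01) = 1.0408.
Risk-neutral probability p = (1.0408 − 0.6)/(1.4 − 0.6) = 0.4408/0.8000 = 0.5510

p = 0.5510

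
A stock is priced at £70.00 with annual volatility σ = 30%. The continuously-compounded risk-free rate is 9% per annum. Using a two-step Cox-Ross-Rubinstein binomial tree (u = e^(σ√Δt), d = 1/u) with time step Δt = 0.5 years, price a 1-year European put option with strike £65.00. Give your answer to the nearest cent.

CRR parameters: u = e^(σ√Δt) = e^(0.3·√0.5) = 1.2363, d = 1/u = 0.8089
Per-period rate: rΔt = 0.09·0.5 = 0.045, so R = e^0.045 = 1.0460
Risk-neutral probability p = (e^0.045 − 0.8089)/(1.2363 − 0.8089) = 0.2372/0.4275 = 0.5548
Terminal stock prices: S_uu = 107, S_ud = 70, S_dd = 45.8
Terminal payoffs (K − S): max(-41.99, 0) = 0, max(-5, 0) = 0, max(19.2, 0) = 19.2
Node u (S = 86.54): V_u = e^(−0.045)·[0.5548·0.0000 + 0.4452·0.0000] = 0.0000
Node d (S = 56.62): V_d = e^(−0.045)·[0.5548·0.0000 + 0.4452·19.2024] = 8.1719
Node 0 (S = 70): V_0 = e^(−0.045)·[0.5548·0.0000 + 0.4452·8.1719] = 3.4777

£3.48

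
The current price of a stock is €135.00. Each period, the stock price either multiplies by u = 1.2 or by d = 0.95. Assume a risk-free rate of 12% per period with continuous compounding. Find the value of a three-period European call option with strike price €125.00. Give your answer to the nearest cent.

€47.95

Risk-neutral probability p = (e^0.12 − 0.95)/(1.2 − 0.95) = 0.1775/0.2500 = 0.7100
Terminal stock prices: S_uuu = 233.3, S_uud = 184.7, S_udd = 146.2, S_ddd = 115.7
Terminal payoffs (S − K): max(108.3, 0) = 108.3, max(59.68, 0) = 59.68, max(21.2, 0) = 21.2, max(-9.254, 0) = 0
Node uu (S = 194.4): V_uu = e^(−0.12)·[0.7100·108.2800 + 0.2900·59.6800] = 83.5349
Node ud (S = 153.9): V_ud = e^(−0.12)·[0.7100·59.6800 + 0.2900·21.2050] = 43.0349
Node dd (S = 121.8): V_dd = e^(−0.12)·[0.7100·21.2050 + 0.2900·0.0000] = 13.3528
Node u (S = 162): V_u = e^(−0.12)·[0.7100·83.5349 + 0.2900·43.0349] = 63.6715
Node d (S = 128.2): V_d = e^(−0.12)·[0.7100·43.0349 + 0.2900·13.3528] = 30.5338
Node 0 (S = 135): V_0 = e^(−0.12)·[0.7100·63.6715 + 0.2900·30.5338] = 47.9479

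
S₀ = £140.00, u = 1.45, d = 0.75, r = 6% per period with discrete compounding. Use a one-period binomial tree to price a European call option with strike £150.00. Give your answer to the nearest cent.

Risk-neutral probability p = (1 + 0.06 − 0.75)/(1.45 − 0.75) = 0.3100/0.7000 = 0.4429
Terminal stock prices: S_u = 203, S_d = 105
Terminal payoffs (S − K): max(53, 0) = 53, max(-45, 0) = 0
Node 0 (S = 140): V_0 = 1/1.06·[0.4429·53.0000 + 0.5571·0.0000] = 22.1429

£22.14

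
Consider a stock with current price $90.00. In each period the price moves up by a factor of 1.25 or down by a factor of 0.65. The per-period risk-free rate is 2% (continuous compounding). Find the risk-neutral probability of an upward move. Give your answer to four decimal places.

Risk-neutral probability p = (e^0.02 − 0.65)/(1.25 − 0.65) = 0.3702/0.6000 = 0.6170

p = 0.6170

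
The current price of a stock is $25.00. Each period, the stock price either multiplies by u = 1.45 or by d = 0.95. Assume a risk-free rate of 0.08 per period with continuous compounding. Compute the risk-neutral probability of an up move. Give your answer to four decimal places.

p = 0.2666

Risk-neutral probability p = (e^0.08 − 0.95)/(1.45 − 0.95) = 0.1333/0.5000 = 0.2666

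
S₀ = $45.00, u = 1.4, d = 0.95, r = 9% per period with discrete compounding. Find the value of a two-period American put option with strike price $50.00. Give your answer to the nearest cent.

Risk-neutral probability p = (1 + 0.09 − 0.95)/(1.4 − 0.95) = 0.1400/0.4500 = 0.3111
Terminal stock prices: S_uu = 88.2, S_ud = 59.85, S_dd = 40.61
Terminal payoffs (K − S): max(-38.2, 0) = 0, max(-9.85, 0) = 0, max(9.388, 0) = 9.388
Node u (S = 63): continuation = 1/1.09·[0.3111·0.0000 + 0.6889·0.0000] = 0.0000; exercise value = 0.0000 ≤ continuation, so V_u = 0.0000
Node d (S = 42.75): continuation = 1/1.09·[0.3111·0.0000 + 0.6889·9.3875] = 5.9330; exercise value = 7.2500 > continuation, so V_d = 7.2500 (exercise)
Node 0 (S = 45): continuation = 1/1.09·[0.3111·0.0000 + 0.6889·7.2500] = 4.5821; exercise value = 5.0000 > continuation, so V_0 = 5.0000 (exercise)

$5.00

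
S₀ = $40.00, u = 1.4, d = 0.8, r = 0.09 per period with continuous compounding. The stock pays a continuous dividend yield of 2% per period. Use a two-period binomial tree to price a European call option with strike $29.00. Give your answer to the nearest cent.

Per-period risk-free factor R = e^0.09 = 1.0942; dividend-adjusted growth = e^(0.09−0.02) = 1.0725.
Risk-neutral probability p = (1.0725 − 0.8)/(1.4 − 0.8) = 0.2725/0.6000 = 0.4542
Terminal stock prices: S_uu = 78.4, S_ud = 44.8, S_dd = 25.6
Terminal payoffs (S − K): max(49.4, 0) = 49.4, max(15.8, 0) = 15.8, max(-3.4, 0) = 0
Node u (S = 56): V_u = e^(−0.09)·[0.4542·49.4000 + 0.5458·15.8000] = 28.3871
Node d (S = 32): V_d = e^(−0.09)·[0.4542·15.8000 + 0.5458·0.0000] = 6.5584
Node 0 (S = 40): V_0 = e^(−0.09)·[0.4542·28.3871 + 0.5458·6.5584] = 15.0548

$15.05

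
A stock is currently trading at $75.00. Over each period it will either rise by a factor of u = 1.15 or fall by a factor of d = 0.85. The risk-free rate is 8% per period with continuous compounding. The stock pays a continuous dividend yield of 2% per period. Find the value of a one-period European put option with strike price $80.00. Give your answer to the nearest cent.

Per-period risk-free factor R = e^0.08 = 1.0833; dividend-adjusted growth = e^(0.08−0.02) = 1.0618.
Risk-neutral probability p = (1.0618 − 0.85)/(1.15 − 0.85) = 0.2118/0.3000 = 0.7061
Terminal stock prices: S_u = 86.25, S_d = 63.75
Terminal payoffs (K − S): max(-6.25, 0) = 0, max(16.25, 0) = 16.25
Node 0 (S = 75): V_0 = e^(−0.08)·[0.7061·0.0000 + 0.2939·16.2500] = 4.4084

$4.41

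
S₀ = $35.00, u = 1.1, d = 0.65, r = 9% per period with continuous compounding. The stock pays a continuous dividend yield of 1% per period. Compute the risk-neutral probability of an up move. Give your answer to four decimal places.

p = 0.9629

Per-period risk-free factor R = e^0.09 = 1.0942; dividend-adjusted growth = e^(0.09−0.01) = 1.0833.
Risk-neutral probability p = (1.0833 − 0.65)/(1.1 − 0.65) = 0.4333/0.4500 = 0.9629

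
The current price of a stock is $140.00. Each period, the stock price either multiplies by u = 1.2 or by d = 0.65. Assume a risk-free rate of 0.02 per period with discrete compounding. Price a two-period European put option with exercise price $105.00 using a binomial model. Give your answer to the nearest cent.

$4.72

Risk-neutral probability p = (1 + 0.02 − 0.65)/(1.2 − 0.65) = 0.3700/0.5500 = 0.6727
Terminal stock prices: S_uu = 201.6, S_ud = 109.2, S_dd = 59.15
Terminal payoffs (K − S): max(-96.6, 0) = 0, max(-4.2, 0) = 0, max(45.85, 0) = 45.85
Node u (S = 168): V_u = 1/1.02·[0.6727·0.0000 + 0.3273·0.0000] = 0.0000
Node d (S = 91): V_d = 1/1.02·[0.6727·0.0000 + 0.3273·45.8500] = 14.7112
Node 0 (S = 140): V_0 = 1/1.02·[0.6727·0.0000 + 0.3273·14.7112] = 4.7202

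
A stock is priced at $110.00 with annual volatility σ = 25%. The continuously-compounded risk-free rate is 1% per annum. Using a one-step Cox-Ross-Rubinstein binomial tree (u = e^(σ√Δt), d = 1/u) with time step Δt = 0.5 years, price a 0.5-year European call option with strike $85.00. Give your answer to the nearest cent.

CRR parameters: u = e^(σ√Δt) = e^(0.25·√0.5) = 1.1934, d = 1/u = 0.8380
Per-period rate: rΔt = 0.01·0.5 = 0.005, so R = e^0.005 = 1.0050
Risk-neutral probability p = (e^0.005 − 0.8380)/(1.1934 − 0.8380) = 0.1670/0.3554 = 0.4700
Terminal stock prices: S_u = 131.3, S_d = 92.18
Terminal payoffs (S − K): max(46.27, 0) = 46.27, max(7.176, 0) = 7.176
Node 0 (S = 110): V_0 = e^(−0.005)·[0.4700·46.2701 + 0.5300·7.1764] = 25.4239

$25.42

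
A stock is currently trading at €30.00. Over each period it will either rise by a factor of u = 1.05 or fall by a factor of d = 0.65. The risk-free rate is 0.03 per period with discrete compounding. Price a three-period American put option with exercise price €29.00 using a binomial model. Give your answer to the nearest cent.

€1.15

Risk-neutral probability p = (1 + 0.03 − 0.65)/(1.05 − 0.65) = 0.3800/0.4000 = 0.9500
Terminal stock prices: S_uuu = 34.73, S_uud = 21.5, S_udd = 13.31, S_ddd = 8.239
Terminal payoffs (K − S): max(-5.729, 0) = 0, max(7.501, 0) = 7.501, max(15.69, 0) = 15.69, max(20.76, 0) = 20.76
Node uu (S = 33.08): continuation = 1/1.03·[0.9500·0.0000 + 0.0500·7.5012] = 0.3641; exercise value = 0.0000 ≤ continuation, so V_uu = 0.3641
Node ud (S = 20.48): continuation = 1/1.03·[0.9500·7.5012 + 0.0500·15.6912] = 7.6803; exercise value = 8.5250 > continuation, so V_ud = 8.5250 (exercise)
Node dd (S = 12.68): continuation = 1/1.03·[0.9500·15.6912 + 0.0500·20.7613] = 15.4803; exercise value = 16.3250 > continuation, so V_dd = 16.3250 (exercise)
Node u (S = 31.5): continuation = 1/1.03·[0.9500·0.3641 + 0.0500·8.5250] = 0.7497; exercise value = 0.0000 ≤ continuation, so V_u = 0.7497
Node d (S = 19.5): continuation = 1/1.03·[0.9500·8.5250 + 0.0500·16.3250] = 8.6553; exercise value = 9.5000 > continuation, so V_d = 9.5000 (exercise)
Node 0 (S = 30): continuation = 1/1.03·[0.9500·0.7497 + 0.0500·9.5000] = 1.1526; exercise value = 0.0000 ≤ continuation, so V_0 = 1.1526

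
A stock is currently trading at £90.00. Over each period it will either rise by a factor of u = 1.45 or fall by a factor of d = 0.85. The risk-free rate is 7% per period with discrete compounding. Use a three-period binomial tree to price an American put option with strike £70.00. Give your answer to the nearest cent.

£3.05

Risk-neutral probability p = (1 + 0.07 − 0.85)/(1.45 − 0.85) = 0.2200/0.6000 = 0.3667
Terminal stock prices: S_uuu = 274.4, S_uud = 160.8, S_udd = 94.29, S_ddd = 55.27
Terminal payoffs (K − S): max(-204.4, 0) = 0, max(-90.84, 0) = 0, max(-24.29, 0) = 0, max(14.73, 0) = 14.73
Node uu (S = 189.2): continuation = 1/1.07·[0.3667·0.0000 + 0.6333·0.0000] = 0.0000; exercise value = 0.0000 ≤ continuation, so V_uu = 0.0000
Node ud (S = 110.9): continuation = 1/1.07·[0.3667·0.0000 + 0.6333·0.0000] = 0.0000; exercise value = 0.0000 ≤ continuation, so V_ud = 0.0000
Node dd (S = 65.02): continuation = 1/1.07·[0.3667·0.0000 + 0.6333·14.7288] = 8.7180; exercise value = 4.9750 ≤ continuation, so V_dd = 8.7180
Node u (S = 130.5): continuation = 1/1.07·[0.3667·0.0000 + 0.6333·0.0000] = 0.0000; exercise value = 0.0000 ≤ continuation, so V_u = 0.0000
Node d (S = 76.5): continuation = 1/1.07·[0.3667·0.0000 + 0.6333·8.7180] = 5.1602; exercise value = 0.0000 ≤ continuation, so V_d = 5.1602
Node 0 (S = 90): continuation = 1/1.07·[0.3667·0.0000 + 0.6333·5.1602] = 3.0543; exercise value = 0.0000 ≤ continuation, so V_0 = 3.0543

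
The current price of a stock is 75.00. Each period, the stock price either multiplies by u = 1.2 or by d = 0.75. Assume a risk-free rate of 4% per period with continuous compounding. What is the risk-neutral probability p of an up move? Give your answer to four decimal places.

p = 0.6462

Risk-neutral probability p = (e^0.04 − 0.75)/(1.2 − 0.75) = 0.2908/0.4500 = 0.6462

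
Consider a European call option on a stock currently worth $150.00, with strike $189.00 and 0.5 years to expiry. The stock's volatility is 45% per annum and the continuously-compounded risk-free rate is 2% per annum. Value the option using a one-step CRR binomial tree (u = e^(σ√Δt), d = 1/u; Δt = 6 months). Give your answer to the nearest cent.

CRR parameters: u = e^(σ√Δt) = e^(0.45·√0.5) = 1.3746, d = 1/u = 0.7275
Per-period rate: rΔt = 0.02·0.5 = 0.01, so R = e^0.01 = 1.0101
Risk-neutral probability p = (e^0.01 − 0.7275)/(1.3746 − 0.7275) = 0.2826/0.6472 = 0.4366
Terminal stock prices: S_u = 206.2, S_d = 109.1
Terminal payoffs (S − K): max(17.2, 0) = 17.2, max(-79.88, 0) = 0
Node 0 (S = 150): V_0 = e^(−0.01)·[0.4366·17.1973 + 0.5634·0.0000] = 7.4344

$7.43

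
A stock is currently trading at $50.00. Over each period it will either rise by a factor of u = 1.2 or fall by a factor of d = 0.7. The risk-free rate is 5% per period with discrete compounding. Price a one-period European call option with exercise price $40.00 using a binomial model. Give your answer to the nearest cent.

$13.33

Risk-neutral probability p = (1 + 0.05 − 0.7)/(1.2 − 0.7) = 0.3500/0.5000 = 0.7000
Terminal stock prices: S_u = 60, S_d = 35
Terminal payoffs (S − K): max(20, 0) = 20, max(-5, 0) = 0
Node 0 (S = 50): V_0 = 1/1.05·[0.7000·20.0000 + 0.3000·0.0000] = 13.3333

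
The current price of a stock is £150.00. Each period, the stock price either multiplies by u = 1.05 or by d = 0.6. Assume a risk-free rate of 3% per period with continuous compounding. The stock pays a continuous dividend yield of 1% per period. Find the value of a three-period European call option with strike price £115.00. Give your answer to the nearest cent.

Per-period risk-free factor R = e^0.03 = 1.0305; dividend-adjusted growth = e^(0.03−0.01) = 1.0202.
Risk-neutral probability p = (1.0202 − 0.6)/(1.05 − 0.6) = 0.4202/0.4500 = 0.9338
Terminal stock prices: S_uuu = 173.6, S_uud = 99.22, S_udd = 56.7, S_ddd = 32.4
Terminal payoffs (S − K): max(58.64, 0) = 58.64, max(-15.78, 0) = 0, max(-58.3, 0) = 0, max(-82.6, 0) = 0
Node uu (S = 165.4): V_uu = e^(−0.03)·[0.9338·58.6438 + 0.0662·0.0000] = 53.1420
Node ud (S = 94.5): V_ud = e^(−0.03)·[0.9338·0.0000 + 0.0662·0.0000] = 0.0000
Node dd (S = 54): V_dd = e^(−0.03)·[0.9338·0.0000 + 0.0662·0.0000] = 0.0000
Node u (S = 157.5): V_u = e^(−0.03)·[0.9338·53.1420 + 0.0662·0.0000] = 48.1564
Node d (S = 90): V_d = e^(−0.03)·[0.9338·0.0000 + 0.0662·0.0000] = 0.0000
Node 0 (S = 150): V_0 = e^(−0.03)·[0.9338·48.1564 + 0.0662·0.0000] = 43.6385

£43.64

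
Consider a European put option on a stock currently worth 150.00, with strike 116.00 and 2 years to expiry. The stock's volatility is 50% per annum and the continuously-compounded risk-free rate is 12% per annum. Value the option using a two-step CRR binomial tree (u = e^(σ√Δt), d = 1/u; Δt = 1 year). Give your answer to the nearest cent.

CRR parameters: u = e^(σ√Δt) = e^(0.5·√1) = 1.6487, d = 1/u = 0.6065
Per-period rate: rΔt = 0.12·1 = 0.12, so R = e^0.12 = 1.1275
Risk-neutral probability p = (e^0.12 − 0.6065)/(1.6487 − 0.6065) = 0.5210/1.0422 = 0.4999
Terminal stock prices: S_uu = 407.7, S_ud = 150, S_dd = 55.18
Terminal payoffs (K − S): max(-291.7, 0) = 0, max(-34, 0) = 0, max(60.82, 0) = 60.82
Node u (S = 247.3): V_u = e^(−0.12)·[0.4999·0.0000 + 0.5001·0.0000] = 0.0000
Node d (S = 90.98): V_d = e^(−0.12)·[0.4999·0.0000 + 0.5001·60.8181] = 26.9771
Node 0 (S = 150): V_0 = e^(−0.12)·[0.4999·0.0000 + 0.5001·26.9771] = 11.9662

11.97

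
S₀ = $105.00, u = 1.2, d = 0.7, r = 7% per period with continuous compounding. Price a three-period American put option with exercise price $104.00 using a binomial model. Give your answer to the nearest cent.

$9.86

Risk-neutral probability p = (e^0.07 − 0.7)/(1.2 − 0.7) = 0.3725/0.5000 = 0.7450
Terminal stock prices: S_uuu = 181.4, S_uud = 105.8, S_udd = 61.74, S_ddd = 36.01
Terminal payoffs (K − S): max(-77.44, 0) = 0, max(-1.84, 0) = 0, max(42.26, 0) = 42.26, max(67.99, 0) = 67.99
Node uu (S = 151.2): continuation = e^(−0.07)·[0.7450·0.0000 + 0.2550·0.0000] = 0.0000; exercise value = 0.0000 ≤ continuation, so V_uu = 0.0000
Node ud (S = 88.2): continuation = e^(−0.07)·[0.7450·0.0000 + 0.2550·42.2600] = 10.0471; exercise value = 15.8000 > continuation, so V_ud = 15.8000 (exercise)
Node dd (S = 51.45): continuation = e^(−0.07)·[0.7450·42.2600 + 0.2550·67.9850] = 45.5190; exercise value = 52.5500 > continuation, so V_dd = 52.5500 (exercise)
Node u (S = 126): continuation = e^(−0.07)·[0.7450·0.0000 + 0.2550·15.8000] = 3.7564; exercise value = 0.0000 ≤ continuation, so V_u = 3.7564
Node d (S = 73.5): continuation = e^(−0.07)·[0.7450·15.8000 + 0.2550·52.5500] = 23.4690; exercise value = 30.5000 > continuation, so V_d = 30.5000 (exercise)
Node 0 (S = 105): continuation = e^(−0.07)·[0.7450·3.7564 + 0.2550·30.5000] = 9.8606; exercise value = 0.0000 ≤ continuation, so V_0 = 9.8606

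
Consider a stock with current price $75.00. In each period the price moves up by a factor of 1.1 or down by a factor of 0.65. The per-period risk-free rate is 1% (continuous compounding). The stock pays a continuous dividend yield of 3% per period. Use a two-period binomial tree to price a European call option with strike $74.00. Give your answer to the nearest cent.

Per-period risk-free factor R = e^0.01 = 1.0101; dividend-adjusted growth = e^(0.01−0.03) = 0.9802.
Risk-neutral probability p = (0.9802 − 0.65)/(1.1 − 0.65) = 0.3302/0.4500 = 0.7338
Terminal stock prices: S_uu = 90.75, S_ud = 53.62, S_dd = 31.69
Terminal payoffs (S − K): max(16.75, 0) = 16.75, max(-20.38, 0) = 0, max(-42.31, 0) = 0
Node u (S = 82.5): V_u = e^(−0.01)·[0.7338·16.7500 + 0.2662·0.0000] = 12.1684
Node d (S = 48.75): V_d = e^(−0.01)·[0.7338·0.0000 + 0.2662·0.0000] = 0.0000
Node 0 (S = 75): V_0 = e^(−0.01)·[0.7338·12.1684 + 0.2662·0.0000] = 8.8400

$8.84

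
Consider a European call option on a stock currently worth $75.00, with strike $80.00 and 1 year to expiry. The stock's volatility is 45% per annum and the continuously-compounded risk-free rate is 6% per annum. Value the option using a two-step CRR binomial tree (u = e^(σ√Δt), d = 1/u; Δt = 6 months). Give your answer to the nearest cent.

CRR parameters: u = e^(σ√Δt) = e^(0.45·√0.5) = 1.3746, d = 1/u = 0.7275
Per-period rate: rΔt = 0.06·0.5 = 0.03, so R = e^0.03 = 1.0305
Risk-neutral probability p = (e^0.03 − 0.7275)/(1.3746 − 0.7275) = 0.3030/0.6472 = 0.4682
Terminal stock prices: S_uu = 141.7, S_ud = 75, S_dd = 39.69
Terminal payoffs (S − K): max(61.72, 0) = 61.72, max(-5, 0) = 0, max(-40.31, 0) = 0
Node u (S = 103.1): V_u = e^(−0.03)·[0.4682·61.7244 + 0.5318·0.0000] = 28.0435
Node d (S = 54.56): V_d = e^(−0.03)·[0.4682·0.0000 + 0.5318·0.0000] = 0.0000
Node 0 (S = 75): V_0 = e^(−0.03)·[0.4682·28.0435 + 0.5318·0.0000] = 12.7412

$12.74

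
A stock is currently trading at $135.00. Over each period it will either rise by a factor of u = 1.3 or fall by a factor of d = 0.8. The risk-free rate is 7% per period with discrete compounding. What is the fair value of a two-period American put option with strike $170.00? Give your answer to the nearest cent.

$35.00

Risk-neutral probability p = (1 + 0.07 − 0.8)/(1.3 − 0.8) = 0.2700/0.5000 = 0.5400
Terminal stock prices: S_uu = 228.2, S_ud = 140.4, S_dd = 86.4
Terminal payoffs (K − S): max(-58.15, 0) = 0, max(29.6, 0) = 29.6, max(83.6, 0) = 83.6
Node u (S = 175.5): continuation = 1/1.07·[0.5400·0.0000 + 0.4600·29.6000] = 12.7252; exercise value = 0.0000 ≤ continuation, so V_u = 12.7252
Node d (S = 108): continuation = 1/1.07·[0.5400·29.6000 + 0.4600·83.6000] = 50.8785; exercise value = 62.0000 > continuation, so V_d = 62.0000 (exercise)
Node 0 (S = 135): continuation = 1/1.07·[0.5400·12.7252 + 0.4600·62.0000] = 33.0763; exercise value = 35.0000 > continuation, so V_0 = 35.0000 (exercise)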